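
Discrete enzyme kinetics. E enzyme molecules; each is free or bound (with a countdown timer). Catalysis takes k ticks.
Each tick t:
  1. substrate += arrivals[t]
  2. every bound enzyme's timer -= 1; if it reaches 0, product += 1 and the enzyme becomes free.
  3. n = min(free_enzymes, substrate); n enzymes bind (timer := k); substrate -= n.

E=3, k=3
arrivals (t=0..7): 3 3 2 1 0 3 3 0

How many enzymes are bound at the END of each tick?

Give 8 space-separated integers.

t=0: arr=3 -> substrate=0 bound=3 product=0
t=1: arr=3 -> substrate=3 bound=3 product=0
t=2: arr=2 -> substrate=5 bound=3 product=0
t=3: arr=1 -> substrate=3 bound=3 product=3
t=4: arr=0 -> substrate=3 bound=3 product=3
t=5: arr=3 -> substrate=6 bound=3 product=3
t=6: arr=3 -> substrate=6 bound=3 product=6
t=7: arr=0 -> substrate=6 bound=3 product=6

Answer: 3 3 3 3 3 3 3 3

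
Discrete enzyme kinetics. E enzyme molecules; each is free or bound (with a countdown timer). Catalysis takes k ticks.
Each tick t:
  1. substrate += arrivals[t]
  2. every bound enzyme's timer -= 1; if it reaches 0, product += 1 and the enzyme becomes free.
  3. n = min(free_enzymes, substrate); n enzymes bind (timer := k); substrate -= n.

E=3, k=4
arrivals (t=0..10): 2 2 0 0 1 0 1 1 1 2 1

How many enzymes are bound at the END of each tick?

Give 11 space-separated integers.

Answer: 2 3 3 3 3 2 3 3 3 3 3

Derivation:
t=0: arr=2 -> substrate=0 bound=2 product=0
t=1: arr=2 -> substrate=1 bound=3 product=0
t=2: arr=0 -> substrate=1 bound=3 product=0
t=3: arr=0 -> substrate=1 bound=3 product=0
t=4: arr=1 -> substrate=0 bound=3 product=2
t=5: arr=0 -> substrate=0 bound=2 product=3
t=6: arr=1 -> substrate=0 bound=3 product=3
t=7: arr=1 -> substrate=1 bound=3 product=3
t=8: arr=1 -> substrate=0 bound=3 product=5
t=9: arr=2 -> substrate=2 bound=3 product=5
t=10: arr=1 -> substrate=2 bound=3 product=6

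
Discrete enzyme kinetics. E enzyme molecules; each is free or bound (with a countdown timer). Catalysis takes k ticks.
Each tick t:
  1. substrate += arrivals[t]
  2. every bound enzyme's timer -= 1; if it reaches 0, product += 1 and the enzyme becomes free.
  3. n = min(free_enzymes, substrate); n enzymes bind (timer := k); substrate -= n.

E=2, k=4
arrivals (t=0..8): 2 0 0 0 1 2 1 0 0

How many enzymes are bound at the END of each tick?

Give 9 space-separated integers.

Answer: 2 2 2 2 1 2 2 2 2

Derivation:
t=0: arr=2 -> substrate=0 bound=2 product=0
t=1: arr=0 -> substrate=0 bound=2 product=0
t=2: arr=0 -> substrate=0 bound=2 product=0
t=3: arr=0 -> substrate=0 bound=2 product=0
t=4: arr=1 -> substrate=0 bound=1 product=2
t=5: arr=2 -> substrate=1 bound=2 product=2
t=6: arr=1 -> substrate=2 bound=2 product=2
t=7: arr=0 -> substrate=2 bound=2 product=2
t=8: arr=0 -> substrate=1 bound=2 product=3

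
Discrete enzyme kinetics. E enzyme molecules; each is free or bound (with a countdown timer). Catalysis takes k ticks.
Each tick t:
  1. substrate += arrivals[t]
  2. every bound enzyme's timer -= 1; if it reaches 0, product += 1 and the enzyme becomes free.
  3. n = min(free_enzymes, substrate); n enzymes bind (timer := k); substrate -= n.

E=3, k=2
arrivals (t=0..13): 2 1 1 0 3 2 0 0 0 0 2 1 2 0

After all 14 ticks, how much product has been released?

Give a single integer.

Answer: 12

Derivation:
t=0: arr=2 -> substrate=0 bound=2 product=0
t=1: arr=1 -> substrate=0 bound=3 product=0
t=2: arr=1 -> substrate=0 bound=2 product=2
t=3: arr=0 -> substrate=0 bound=1 product=3
t=4: arr=3 -> substrate=0 bound=3 product=4
t=5: arr=2 -> substrate=2 bound=3 product=4
t=6: arr=0 -> substrate=0 bound=2 product=7
t=7: arr=0 -> substrate=0 bound=2 product=7
t=8: arr=0 -> substrate=0 bound=0 product=9
t=9: arr=0 -> substrate=0 bound=0 product=9
t=10: arr=2 -> substrate=0 bound=2 product=9
t=11: arr=1 -> substrate=0 bound=3 product=9
t=12: arr=2 -> substrate=0 bound=3 product=11
t=13: arr=0 -> substrate=0 bound=2 product=12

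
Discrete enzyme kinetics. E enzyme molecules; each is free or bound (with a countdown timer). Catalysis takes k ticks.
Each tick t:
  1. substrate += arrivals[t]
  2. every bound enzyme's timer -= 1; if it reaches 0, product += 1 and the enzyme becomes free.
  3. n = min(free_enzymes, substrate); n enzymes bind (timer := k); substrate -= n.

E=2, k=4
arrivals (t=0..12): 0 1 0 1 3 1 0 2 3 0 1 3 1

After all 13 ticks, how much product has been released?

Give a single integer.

t=0: arr=0 -> substrate=0 bound=0 product=0
t=1: arr=1 -> substrate=0 bound=1 product=0
t=2: arr=0 -> substrate=0 bound=1 product=0
t=3: arr=1 -> substrate=0 bound=2 product=0
t=4: arr=3 -> substrate=3 bound=2 product=0
t=5: arr=1 -> substrate=3 bound=2 product=1
t=6: arr=0 -> substrate=3 bound=2 product=1
t=7: arr=2 -> substrate=4 bound=2 product=2
t=8: arr=3 -> substrate=7 bound=2 product=2
t=9: arr=0 -> substrate=6 bound=2 product=3
t=10: arr=1 -> substrate=7 bound=2 product=3
t=11: arr=3 -> substrate=9 bound=2 product=4
t=12: arr=1 -> substrate=10 bound=2 product=4

Answer: 4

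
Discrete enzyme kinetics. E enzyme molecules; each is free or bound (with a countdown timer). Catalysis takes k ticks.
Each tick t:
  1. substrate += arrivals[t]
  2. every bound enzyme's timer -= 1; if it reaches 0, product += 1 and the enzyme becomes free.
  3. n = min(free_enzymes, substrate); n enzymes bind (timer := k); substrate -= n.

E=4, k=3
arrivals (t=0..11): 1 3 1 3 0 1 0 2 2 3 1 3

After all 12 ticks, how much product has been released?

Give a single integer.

t=0: arr=1 -> substrate=0 bound=1 product=0
t=1: arr=3 -> substrate=0 bound=4 product=0
t=2: arr=1 -> substrate=1 bound=4 product=0
t=3: arr=3 -> substrate=3 bound=4 product=1
t=4: arr=0 -> substrate=0 bound=4 product=4
t=5: arr=1 -> substrate=1 bound=4 product=4
t=6: arr=0 -> substrate=0 bound=4 product=5
t=7: arr=2 -> substrate=0 bound=3 product=8
t=8: arr=2 -> substrate=1 bound=4 product=8
t=9: arr=3 -> substrate=3 bound=4 product=9
t=10: arr=1 -> substrate=2 bound=4 product=11
t=11: arr=3 -> substrate=4 bound=4 product=12

Answer: 12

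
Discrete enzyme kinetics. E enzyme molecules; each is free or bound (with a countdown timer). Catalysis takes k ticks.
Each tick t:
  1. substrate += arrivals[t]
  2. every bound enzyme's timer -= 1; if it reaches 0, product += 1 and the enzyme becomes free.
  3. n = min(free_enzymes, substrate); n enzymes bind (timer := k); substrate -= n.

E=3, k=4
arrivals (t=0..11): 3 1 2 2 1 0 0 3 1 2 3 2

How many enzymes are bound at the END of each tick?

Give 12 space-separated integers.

Answer: 3 3 3 3 3 3 3 3 3 3 3 3

Derivation:
t=0: arr=3 -> substrate=0 bound=3 product=0
t=1: arr=1 -> substrate=1 bound=3 product=0
t=2: arr=2 -> substrate=3 bound=3 product=0
t=3: arr=2 -> substrate=5 bound=3 product=0
t=4: arr=1 -> substrate=3 bound=3 product=3
t=5: arr=0 -> substrate=3 bound=3 product=3
t=6: arr=0 -> substrate=3 bound=3 product=3
t=7: arr=3 -> substrate=6 bound=3 product=3
t=8: arr=1 -> substrate=4 bound=3 product=6
t=9: arr=2 -> substrate=6 bound=3 product=6
t=10: arr=3 -> substrate=9 bound=3 product=6
t=11: arr=2 -> substrate=11 bound=3 product=6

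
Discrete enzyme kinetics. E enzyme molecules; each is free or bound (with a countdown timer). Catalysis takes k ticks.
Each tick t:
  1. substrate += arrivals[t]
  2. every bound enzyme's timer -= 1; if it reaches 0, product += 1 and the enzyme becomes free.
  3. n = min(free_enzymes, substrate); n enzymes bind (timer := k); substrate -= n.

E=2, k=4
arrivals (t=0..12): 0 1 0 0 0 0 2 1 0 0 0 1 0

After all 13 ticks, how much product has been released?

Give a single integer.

t=0: arr=0 -> substrate=0 bound=0 product=0
t=1: arr=1 -> substrate=0 bound=1 product=0
t=2: arr=0 -> substrate=0 bound=1 product=0
t=3: arr=0 -> substrate=0 bound=1 product=0
t=4: arr=0 -> substrate=0 bound=1 product=0
t=5: arr=0 -> substrate=0 bound=0 product=1
t=6: arr=2 -> substrate=0 bound=2 product=1
t=7: arr=1 -> substrate=1 bound=2 product=1
t=8: arr=0 -> substrate=1 bound=2 product=1
t=9: arr=0 -> substrate=1 bound=2 product=1
t=10: arr=0 -> substrate=0 bound=1 product=3
t=11: arr=1 -> substrate=0 bound=2 product=3
t=12: arr=0 -> substrate=0 bound=2 product=3

Answer: 3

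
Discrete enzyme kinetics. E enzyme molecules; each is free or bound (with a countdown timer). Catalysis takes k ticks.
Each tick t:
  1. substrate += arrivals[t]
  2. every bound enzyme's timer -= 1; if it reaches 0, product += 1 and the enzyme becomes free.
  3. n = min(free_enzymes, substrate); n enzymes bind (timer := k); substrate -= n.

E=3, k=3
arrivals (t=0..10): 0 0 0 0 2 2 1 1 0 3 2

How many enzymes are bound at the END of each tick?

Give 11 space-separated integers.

Answer: 0 0 0 0 2 3 3 3 3 3 3

Derivation:
t=0: arr=0 -> substrate=0 bound=0 product=0
t=1: arr=0 -> substrate=0 bound=0 product=0
t=2: arr=0 -> substrate=0 bound=0 product=0
t=3: arr=0 -> substrate=0 bound=0 product=0
t=4: arr=2 -> substrate=0 bound=2 product=0
t=5: arr=2 -> substrate=1 bound=3 product=0
t=6: arr=1 -> substrate=2 bound=3 product=0
t=7: arr=1 -> substrate=1 bound=3 product=2
t=8: arr=0 -> substrate=0 bound=3 product=3
t=9: arr=3 -> substrate=3 bound=3 product=3
t=10: arr=2 -> substrate=3 bound=3 product=5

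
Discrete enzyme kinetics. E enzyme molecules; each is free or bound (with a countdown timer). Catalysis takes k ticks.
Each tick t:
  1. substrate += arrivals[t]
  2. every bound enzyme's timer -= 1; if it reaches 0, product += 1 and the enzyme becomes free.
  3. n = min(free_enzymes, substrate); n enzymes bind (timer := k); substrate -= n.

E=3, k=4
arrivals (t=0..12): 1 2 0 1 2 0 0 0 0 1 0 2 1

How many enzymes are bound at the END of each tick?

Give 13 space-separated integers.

t=0: arr=1 -> substrate=0 bound=1 product=0
t=1: arr=2 -> substrate=0 bound=3 product=0
t=2: arr=0 -> substrate=0 bound=3 product=0
t=3: arr=1 -> substrate=1 bound=3 product=0
t=4: arr=2 -> substrate=2 bound=3 product=1
t=5: arr=0 -> substrate=0 bound=3 product=3
t=6: arr=0 -> substrate=0 bound=3 product=3
t=7: arr=0 -> substrate=0 bound=3 product=3
t=8: arr=0 -> substrate=0 bound=2 product=4
t=9: arr=1 -> substrate=0 bound=1 product=6
t=10: arr=0 -> substrate=0 bound=1 product=6
t=11: arr=2 -> substrate=0 bound=3 product=6
t=12: arr=1 -> substrate=1 bound=3 product=6

Answer: 1 3 3 3 3 3 3 3 2 1 1 3 3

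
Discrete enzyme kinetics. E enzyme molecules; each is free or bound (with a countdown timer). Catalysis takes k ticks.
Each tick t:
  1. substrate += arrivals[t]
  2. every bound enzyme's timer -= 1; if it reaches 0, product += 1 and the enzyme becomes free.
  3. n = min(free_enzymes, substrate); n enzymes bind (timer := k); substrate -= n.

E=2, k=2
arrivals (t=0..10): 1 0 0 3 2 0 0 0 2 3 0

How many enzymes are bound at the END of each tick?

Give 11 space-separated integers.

t=0: arr=1 -> substrate=0 bound=1 product=0
t=1: arr=0 -> substrate=0 bound=1 product=0
t=2: arr=0 -> substrate=0 bound=0 product=1
t=3: arr=3 -> substrate=1 bound=2 product=1
t=4: arr=2 -> substrate=3 bound=2 product=1
t=5: arr=0 -> substrate=1 bound=2 product=3
t=6: arr=0 -> substrate=1 bound=2 product=3
t=7: arr=0 -> substrate=0 bound=1 product=5
t=8: arr=2 -> substrate=1 bound=2 product=5
t=9: arr=3 -> substrate=3 bound=2 product=6
t=10: arr=0 -> substrate=2 bound=2 product=7

Answer: 1 1 0 2 2 2 2 1 2 2 2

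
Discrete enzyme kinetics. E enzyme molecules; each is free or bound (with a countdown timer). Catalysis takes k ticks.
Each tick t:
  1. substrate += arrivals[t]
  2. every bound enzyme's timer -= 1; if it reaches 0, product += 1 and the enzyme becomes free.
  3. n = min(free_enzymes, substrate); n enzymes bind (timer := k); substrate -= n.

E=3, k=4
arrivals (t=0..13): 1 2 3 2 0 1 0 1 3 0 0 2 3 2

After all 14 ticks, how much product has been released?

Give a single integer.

Answer: 9

Derivation:
t=0: arr=1 -> substrate=0 bound=1 product=0
t=1: arr=2 -> substrate=0 bound=3 product=0
t=2: arr=3 -> substrate=3 bound=3 product=0
t=3: arr=2 -> substrate=5 bound=3 product=0
t=4: arr=0 -> substrate=4 bound=3 product=1
t=5: arr=1 -> substrate=3 bound=3 product=3
t=6: arr=0 -> substrate=3 bound=3 product=3
t=7: arr=1 -> substrate=4 bound=3 product=3
t=8: arr=3 -> substrate=6 bound=3 product=4
t=9: arr=0 -> substrate=4 bound=3 product=6
t=10: arr=0 -> substrate=4 bound=3 product=6
t=11: arr=2 -> substrate=6 bound=3 product=6
t=12: arr=3 -> substrate=8 bound=3 product=7
t=13: arr=2 -> substrate=8 bound=3 product=9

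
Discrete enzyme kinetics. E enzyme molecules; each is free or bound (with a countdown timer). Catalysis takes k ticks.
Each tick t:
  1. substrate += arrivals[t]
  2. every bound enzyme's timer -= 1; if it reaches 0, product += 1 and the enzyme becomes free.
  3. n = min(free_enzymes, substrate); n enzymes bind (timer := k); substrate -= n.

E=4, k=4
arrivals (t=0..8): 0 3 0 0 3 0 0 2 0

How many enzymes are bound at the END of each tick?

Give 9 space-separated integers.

t=0: arr=0 -> substrate=0 bound=0 product=0
t=1: arr=3 -> substrate=0 bound=3 product=0
t=2: arr=0 -> substrate=0 bound=3 product=0
t=3: arr=0 -> substrate=0 bound=3 product=0
t=4: arr=3 -> substrate=2 bound=4 product=0
t=5: arr=0 -> substrate=0 bound=3 product=3
t=6: arr=0 -> substrate=0 bound=3 product=3
t=7: arr=2 -> substrate=1 bound=4 product=3
t=8: arr=0 -> substrate=0 bound=4 product=4

Answer: 0 3 3 3 4 3 3 4 4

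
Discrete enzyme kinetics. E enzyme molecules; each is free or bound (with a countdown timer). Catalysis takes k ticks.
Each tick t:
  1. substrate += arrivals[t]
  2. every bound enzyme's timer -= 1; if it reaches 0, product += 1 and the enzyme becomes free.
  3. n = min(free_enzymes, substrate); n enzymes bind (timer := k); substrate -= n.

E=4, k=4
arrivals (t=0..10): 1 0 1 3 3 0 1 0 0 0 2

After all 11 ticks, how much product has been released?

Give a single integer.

Answer: 6

Derivation:
t=0: arr=1 -> substrate=0 bound=1 product=0
t=1: arr=0 -> substrate=0 bound=1 product=0
t=2: arr=1 -> substrate=0 bound=2 product=0
t=3: arr=3 -> substrate=1 bound=4 product=0
t=4: arr=3 -> substrate=3 bound=4 product=1
t=5: arr=0 -> substrate=3 bound=4 product=1
t=6: arr=1 -> substrate=3 bound=4 product=2
t=7: arr=0 -> substrate=1 bound=4 product=4
t=8: arr=0 -> substrate=0 bound=4 product=5
t=9: arr=0 -> substrate=0 bound=4 product=5
t=10: arr=2 -> substrate=1 bound=4 product=6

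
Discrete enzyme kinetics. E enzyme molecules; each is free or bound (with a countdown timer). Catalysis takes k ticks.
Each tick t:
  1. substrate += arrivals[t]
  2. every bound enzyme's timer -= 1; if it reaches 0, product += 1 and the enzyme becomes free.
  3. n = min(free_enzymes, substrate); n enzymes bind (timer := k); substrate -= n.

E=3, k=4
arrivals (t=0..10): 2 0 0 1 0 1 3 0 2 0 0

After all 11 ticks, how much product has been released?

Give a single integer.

Answer: 5

Derivation:
t=0: arr=2 -> substrate=0 bound=2 product=0
t=1: arr=0 -> substrate=0 bound=2 product=0
t=2: arr=0 -> substrate=0 bound=2 product=0
t=3: arr=1 -> substrate=0 bound=3 product=0
t=4: arr=0 -> substrate=0 bound=1 product=2
t=5: arr=1 -> substrate=0 bound=2 product=2
t=6: arr=3 -> substrate=2 bound=3 product=2
t=7: arr=0 -> substrate=1 bound=3 product=3
t=8: arr=2 -> substrate=3 bound=3 product=3
t=9: arr=0 -> substrate=2 bound=3 product=4
t=10: arr=0 -> substrate=1 bound=3 product=5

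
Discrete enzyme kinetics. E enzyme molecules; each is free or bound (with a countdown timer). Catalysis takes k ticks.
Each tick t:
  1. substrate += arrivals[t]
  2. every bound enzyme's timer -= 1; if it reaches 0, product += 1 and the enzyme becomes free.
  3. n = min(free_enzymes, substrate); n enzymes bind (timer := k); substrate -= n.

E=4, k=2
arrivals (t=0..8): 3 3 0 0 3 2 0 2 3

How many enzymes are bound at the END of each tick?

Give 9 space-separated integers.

t=0: arr=3 -> substrate=0 bound=3 product=0
t=1: arr=3 -> substrate=2 bound=4 product=0
t=2: arr=0 -> substrate=0 bound=3 product=3
t=3: arr=0 -> substrate=0 bound=2 product=4
t=4: arr=3 -> substrate=0 bound=3 product=6
t=5: arr=2 -> substrate=1 bound=4 product=6
t=6: arr=0 -> substrate=0 bound=2 product=9
t=7: arr=2 -> substrate=0 bound=3 product=10
t=8: arr=3 -> substrate=1 bound=4 product=11

Answer: 3 4 3 2 3 4 2 3 4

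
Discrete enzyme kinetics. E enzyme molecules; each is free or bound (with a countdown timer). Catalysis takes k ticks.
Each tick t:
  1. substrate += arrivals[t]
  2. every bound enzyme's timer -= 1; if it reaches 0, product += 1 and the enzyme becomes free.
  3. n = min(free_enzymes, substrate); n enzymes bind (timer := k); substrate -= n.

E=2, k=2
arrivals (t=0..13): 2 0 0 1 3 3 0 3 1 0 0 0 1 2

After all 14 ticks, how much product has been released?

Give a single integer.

Answer: 11

Derivation:
t=0: arr=2 -> substrate=0 bound=2 product=0
t=1: arr=0 -> substrate=0 bound=2 product=0
t=2: arr=0 -> substrate=0 bound=0 product=2
t=3: arr=1 -> substrate=0 bound=1 product=2
t=4: arr=3 -> substrate=2 bound=2 product=2
t=5: arr=3 -> substrate=4 bound=2 product=3
t=6: arr=0 -> substrate=3 bound=2 product=4
t=7: arr=3 -> substrate=5 bound=2 product=5
t=8: arr=1 -> substrate=5 bound=2 product=6
t=9: arr=0 -> substrate=4 bound=2 product=7
t=10: arr=0 -> substrate=3 bound=2 product=8
t=11: arr=0 -> substrate=2 bound=2 product=9
t=12: arr=1 -> substrate=2 bound=2 product=10
t=13: arr=2 -> substrate=3 bound=2 product=11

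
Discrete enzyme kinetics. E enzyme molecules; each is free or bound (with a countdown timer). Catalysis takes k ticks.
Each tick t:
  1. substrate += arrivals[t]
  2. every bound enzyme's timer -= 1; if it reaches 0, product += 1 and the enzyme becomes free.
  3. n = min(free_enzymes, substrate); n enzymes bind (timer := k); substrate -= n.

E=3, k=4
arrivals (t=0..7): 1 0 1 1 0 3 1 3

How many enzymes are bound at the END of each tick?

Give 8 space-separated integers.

Answer: 1 1 2 3 2 3 3 3

Derivation:
t=0: arr=1 -> substrate=0 bound=1 product=0
t=1: arr=0 -> substrate=0 bound=1 product=0
t=2: arr=1 -> substrate=0 bound=2 product=0
t=3: arr=1 -> substrate=0 bound=3 product=0
t=4: arr=0 -> substrate=0 bound=2 product=1
t=5: arr=3 -> substrate=2 bound=3 product=1
t=6: arr=1 -> substrate=2 bound=3 product=2
t=7: arr=3 -> substrate=4 bound=3 product=3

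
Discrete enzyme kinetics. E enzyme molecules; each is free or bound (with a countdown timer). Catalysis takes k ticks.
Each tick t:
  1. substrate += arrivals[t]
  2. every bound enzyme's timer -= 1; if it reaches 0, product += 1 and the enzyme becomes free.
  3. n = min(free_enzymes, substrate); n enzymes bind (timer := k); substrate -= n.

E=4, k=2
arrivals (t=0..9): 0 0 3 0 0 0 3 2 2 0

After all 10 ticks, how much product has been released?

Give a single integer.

t=0: arr=0 -> substrate=0 bound=0 product=0
t=1: arr=0 -> substrate=0 bound=0 product=0
t=2: arr=3 -> substrate=0 bound=3 product=0
t=3: arr=0 -> substrate=0 bound=3 product=0
t=4: arr=0 -> substrate=0 bound=0 product=3
t=5: arr=0 -> substrate=0 bound=0 product=3
t=6: arr=3 -> substrate=0 bound=3 product=3
t=7: arr=2 -> substrate=1 bound=4 product=3
t=8: arr=2 -> substrate=0 bound=4 product=6
t=9: arr=0 -> substrate=0 bound=3 product=7

Answer: 7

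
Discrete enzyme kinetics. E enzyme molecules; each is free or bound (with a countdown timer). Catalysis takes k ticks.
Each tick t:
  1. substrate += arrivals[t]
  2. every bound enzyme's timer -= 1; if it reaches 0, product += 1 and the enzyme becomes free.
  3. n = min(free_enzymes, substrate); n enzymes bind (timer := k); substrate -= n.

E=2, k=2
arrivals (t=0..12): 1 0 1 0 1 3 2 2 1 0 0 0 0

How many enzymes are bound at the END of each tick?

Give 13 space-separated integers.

t=0: arr=1 -> substrate=0 bound=1 product=0
t=1: arr=0 -> substrate=0 bound=1 product=0
t=2: arr=1 -> substrate=0 bound=1 product=1
t=3: arr=0 -> substrate=0 bound=1 product=1
t=4: arr=1 -> substrate=0 bound=1 product=2
t=5: arr=3 -> substrate=2 bound=2 product=2
t=6: arr=2 -> substrate=3 bound=2 product=3
t=7: arr=2 -> substrate=4 bound=2 product=4
t=8: arr=1 -> substrate=4 bound=2 product=5
t=9: arr=0 -> substrate=3 bound=2 product=6
t=10: arr=0 -> substrate=2 bound=2 product=7
t=11: arr=0 -> substrate=1 bound=2 product=8
t=12: arr=0 -> substrate=0 bound=2 product=9

Answer: 1 1 1 1 1 2 2 2 2 2 2 2 2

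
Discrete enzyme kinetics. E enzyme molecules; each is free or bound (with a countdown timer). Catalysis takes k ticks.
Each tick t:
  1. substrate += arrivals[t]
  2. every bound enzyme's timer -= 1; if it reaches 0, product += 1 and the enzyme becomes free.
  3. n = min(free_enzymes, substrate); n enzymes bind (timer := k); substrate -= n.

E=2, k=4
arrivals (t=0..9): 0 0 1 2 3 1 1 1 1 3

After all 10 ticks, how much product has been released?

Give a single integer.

Answer: 2

Derivation:
t=0: arr=0 -> substrate=0 bound=0 product=0
t=1: arr=0 -> substrate=0 bound=0 product=0
t=2: arr=1 -> substrate=0 bound=1 product=0
t=3: arr=2 -> substrate=1 bound=2 product=0
t=4: arr=3 -> substrate=4 bound=2 product=0
t=5: arr=1 -> substrate=5 bound=2 product=0
t=6: arr=1 -> substrate=5 bound=2 product=1
t=7: arr=1 -> substrate=5 bound=2 product=2
t=8: arr=1 -> substrate=6 bound=2 product=2
t=9: arr=3 -> substrate=9 bound=2 product=2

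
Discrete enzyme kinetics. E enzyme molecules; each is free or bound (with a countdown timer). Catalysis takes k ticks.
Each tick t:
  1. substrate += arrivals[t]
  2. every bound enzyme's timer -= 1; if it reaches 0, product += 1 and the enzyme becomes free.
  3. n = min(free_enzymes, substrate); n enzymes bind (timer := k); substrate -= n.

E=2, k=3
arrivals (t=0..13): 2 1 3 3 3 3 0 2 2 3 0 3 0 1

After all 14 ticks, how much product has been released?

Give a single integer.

t=0: arr=2 -> substrate=0 bound=2 product=0
t=1: arr=1 -> substrate=1 bound=2 product=0
t=2: arr=3 -> substrate=4 bound=2 product=0
t=3: arr=3 -> substrate=5 bound=2 product=2
t=4: arr=3 -> substrate=8 bound=2 product=2
t=5: arr=3 -> substrate=11 bound=2 product=2
t=6: arr=0 -> substrate=9 bound=2 product=4
t=7: arr=2 -> substrate=11 bound=2 product=4
t=8: arr=2 -> substrate=13 bound=2 product=4
t=9: arr=3 -> substrate=14 bound=2 product=6
t=10: arr=0 -> substrate=14 bound=2 product=6
t=11: arr=3 -> substrate=17 bound=2 product=6
t=12: arr=0 -> substrate=15 bound=2 product=8
t=13: arr=1 -> substrate=16 bound=2 product=8

Answer: 8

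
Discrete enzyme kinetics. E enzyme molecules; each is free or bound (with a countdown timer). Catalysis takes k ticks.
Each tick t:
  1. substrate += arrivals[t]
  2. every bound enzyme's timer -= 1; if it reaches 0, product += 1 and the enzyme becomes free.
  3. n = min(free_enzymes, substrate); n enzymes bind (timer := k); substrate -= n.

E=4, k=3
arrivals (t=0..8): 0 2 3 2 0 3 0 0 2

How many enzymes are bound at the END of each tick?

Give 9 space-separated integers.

t=0: arr=0 -> substrate=0 bound=0 product=0
t=1: arr=2 -> substrate=0 bound=2 product=0
t=2: arr=3 -> substrate=1 bound=4 product=0
t=3: arr=2 -> substrate=3 bound=4 product=0
t=4: arr=0 -> substrate=1 bound=4 product=2
t=5: arr=3 -> substrate=2 bound=4 product=4
t=6: arr=0 -> substrate=2 bound=4 product=4
t=7: arr=0 -> substrate=0 bound=4 product=6
t=8: arr=2 -> substrate=0 bound=4 product=8

Answer: 0 2 4 4 4 4 4 4 4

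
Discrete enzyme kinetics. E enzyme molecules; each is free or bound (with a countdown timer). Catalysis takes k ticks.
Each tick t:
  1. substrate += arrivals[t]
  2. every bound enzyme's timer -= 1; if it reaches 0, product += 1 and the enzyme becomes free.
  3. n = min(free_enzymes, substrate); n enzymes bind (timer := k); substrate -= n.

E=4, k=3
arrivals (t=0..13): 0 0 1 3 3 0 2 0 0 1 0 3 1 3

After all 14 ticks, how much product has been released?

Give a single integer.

Answer: 10

Derivation:
t=0: arr=0 -> substrate=0 bound=0 product=0
t=1: arr=0 -> substrate=0 bound=0 product=0
t=2: arr=1 -> substrate=0 bound=1 product=0
t=3: arr=3 -> substrate=0 bound=4 product=0
t=4: arr=3 -> substrate=3 bound=4 product=0
t=5: arr=0 -> substrate=2 bound=4 product=1
t=6: arr=2 -> substrate=1 bound=4 product=4
t=7: arr=0 -> substrate=1 bound=4 product=4
t=8: arr=0 -> substrate=0 bound=4 product=5
t=9: arr=1 -> substrate=0 bound=2 product=8
t=10: arr=0 -> substrate=0 bound=2 product=8
t=11: arr=3 -> substrate=0 bound=4 product=9
t=12: arr=1 -> substrate=0 bound=4 product=10
t=13: arr=3 -> substrate=3 bound=4 product=10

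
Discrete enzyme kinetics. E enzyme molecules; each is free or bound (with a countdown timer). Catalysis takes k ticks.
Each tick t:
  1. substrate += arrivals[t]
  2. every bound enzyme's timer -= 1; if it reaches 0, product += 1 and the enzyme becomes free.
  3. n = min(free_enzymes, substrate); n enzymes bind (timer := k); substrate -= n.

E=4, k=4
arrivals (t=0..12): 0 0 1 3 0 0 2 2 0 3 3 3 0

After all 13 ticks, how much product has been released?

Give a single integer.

Answer: 8

Derivation:
t=0: arr=0 -> substrate=0 bound=0 product=0
t=1: arr=0 -> substrate=0 bound=0 product=0
t=2: arr=1 -> substrate=0 bound=1 product=0
t=3: arr=3 -> substrate=0 bound=4 product=0
t=4: arr=0 -> substrate=0 bound=4 product=0
t=5: arr=0 -> substrate=0 bound=4 product=0
t=6: arr=2 -> substrate=1 bound=4 product=1
t=7: arr=2 -> substrate=0 bound=4 product=4
t=8: arr=0 -> substrate=0 bound=4 product=4
t=9: arr=3 -> substrate=3 bound=4 product=4
t=10: arr=3 -> substrate=5 bound=4 product=5
t=11: arr=3 -> substrate=5 bound=4 product=8
t=12: arr=0 -> substrate=5 bound=4 product=8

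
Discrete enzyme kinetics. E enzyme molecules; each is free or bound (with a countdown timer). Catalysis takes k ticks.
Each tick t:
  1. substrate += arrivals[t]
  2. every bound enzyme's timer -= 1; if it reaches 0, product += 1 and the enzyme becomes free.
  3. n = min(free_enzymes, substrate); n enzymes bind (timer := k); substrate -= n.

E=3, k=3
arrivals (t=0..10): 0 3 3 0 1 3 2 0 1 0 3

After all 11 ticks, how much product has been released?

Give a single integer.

t=0: arr=0 -> substrate=0 bound=0 product=0
t=1: arr=3 -> substrate=0 bound=3 product=0
t=2: arr=3 -> substrate=3 bound=3 product=0
t=3: arr=0 -> substrate=3 bound=3 product=0
t=4: arr=1 -> substrate=1 bound=3 product=3
t=5: arr=3 -> substrate=4 bound=3 product=3
t=6: arr=2 -> substrate=6 bound=3 product=3
t=7: arr=0 -> substrate=3 bound=3 product=6
t=8: arr=1 -> substrate=4 bound=3 product=6
t=9: arr=0 -> substrate=4 bound=3 product=6
t=10: arr=3 -> substrate=4 bound=3 product=9

Answer: 9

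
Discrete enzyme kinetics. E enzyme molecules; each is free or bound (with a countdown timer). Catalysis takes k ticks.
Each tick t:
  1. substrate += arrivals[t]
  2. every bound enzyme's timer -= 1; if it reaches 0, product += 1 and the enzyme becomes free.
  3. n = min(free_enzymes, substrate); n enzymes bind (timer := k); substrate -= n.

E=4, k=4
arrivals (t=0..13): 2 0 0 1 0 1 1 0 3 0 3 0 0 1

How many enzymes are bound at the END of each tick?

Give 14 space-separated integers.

Answer: 2 2 2 3 1 2 3 2 4 4 4 4 4 4

Derivation:
t=0: arr=2 -> substrate=0 bound=2 product=0
t=1: arr=0 -> substrate=0 bound=2 product=0
t=2: arr=0 -> substrate=0 bound=2 product=0
t=3: arr=1 -> substrate=0 bound=3 product=0
t=4: arr=0 -> substrate=0 bound=1 product=2
t=5: arr=1 -> substrate=0 bound=2 product=2
t=6: arr=1 -> substrate=0 bound=3 product=2
t=7: arr=0 -> substrate=0 bound=2 product=3
t=8: arr=3 -> substrate=1 bound=4 product=3
t=9: arr=0 -> substrate=0 bound=4 product=4
t=10: arr=3 -> substrate=2 bound=4 product=5
t=11: arr=0 -> substrate=2 bound=4 product=5
t=12: arr=0 -> substrate=0 bound=4 product=7
t=13: arr=1 -> substrate=0 bound=4 product=8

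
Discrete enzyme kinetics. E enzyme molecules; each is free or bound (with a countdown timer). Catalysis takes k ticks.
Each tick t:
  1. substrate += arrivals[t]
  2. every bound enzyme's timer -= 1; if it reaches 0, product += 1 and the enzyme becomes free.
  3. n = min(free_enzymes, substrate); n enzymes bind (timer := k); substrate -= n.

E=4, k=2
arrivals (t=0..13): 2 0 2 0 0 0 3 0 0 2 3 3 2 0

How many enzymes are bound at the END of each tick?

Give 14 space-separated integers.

t=0: arr=2 -> substrate=0 bound=2 product=0
t=1: arr=0 -> substrate=0 bound=2 product=0
t=2: arr=2 -> substrate=0 bound=2 product=2
t=3: arr=0 -> substrate=0 bound=2 product=2
t=4: arr=0 -> substrate=0 bound=0 product=4
t=5: arr=0 -> substrate=0 bound=0 product=4
t=6: arr=3 -> substrate=0 bound=3 product=4
t=7: arr=0 -> substrate=0 bound=3 product=4
t=8: arr=0 -> substrate=0 bound=0 product=7
t=9: arr=2 -> substrate=0 bound=2 product=7
t=10: arr=3 -> substrate=1 bound=4 product=7
t=11: arr=3 -> substrate=2 bound=4 product=9
t=12: arr=2 -> substrate=2 bound=4 product=11
t=13: arr=0 -> substrate=0 bound=4 product=13

Answer: 2 2 2 2 0 0 3 3 0 2 4 4 4 4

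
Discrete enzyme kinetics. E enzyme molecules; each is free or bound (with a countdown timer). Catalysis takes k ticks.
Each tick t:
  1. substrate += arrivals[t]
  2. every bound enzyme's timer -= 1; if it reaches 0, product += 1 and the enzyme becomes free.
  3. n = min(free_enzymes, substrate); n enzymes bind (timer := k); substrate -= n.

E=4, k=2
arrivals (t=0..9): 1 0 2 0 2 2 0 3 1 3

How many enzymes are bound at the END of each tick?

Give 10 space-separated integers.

Answer: 1 1 2 2 2 4 2 3 4 4

Derivation:
t=0: arr=1 -> substrate=0 bound=1 product=0
t=1: arr=0 -> substrate=0 bound=1 product=0
t=2: arr=2 -> substrate=0 bound=2 product=1
t=3: arr=0 -> substrate=0 bound=2 product=1
t=4: arr=2 -> substrate=0 bound=2 product=3
t=5: arr=2 -> substrate=0 bound=4 product=3
t=6: arr=0 -> substrate=0 bound=2 product=5
t=7: arr=3 -> substrate=0 bound=3 product=7
t=8: arr=1 -> substrate=0 bound=4 product=7
t=9: arr=3 -> substrate=0 bound=4 product=10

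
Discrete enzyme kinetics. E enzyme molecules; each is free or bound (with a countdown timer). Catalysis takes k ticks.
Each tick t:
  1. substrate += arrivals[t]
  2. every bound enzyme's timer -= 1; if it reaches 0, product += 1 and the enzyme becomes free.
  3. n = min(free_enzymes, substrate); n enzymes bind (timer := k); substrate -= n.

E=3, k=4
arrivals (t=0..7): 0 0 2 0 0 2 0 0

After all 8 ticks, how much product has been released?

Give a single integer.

Answer: 2

Derivation:
t=0: arr=0 -> substrate=0 bound=0 product=0
t=1: arr=0 -> substrate=0 bound=0 product=0
t=2: arr=2 -> substrate=0 bound=2 product=0
t=3: arr=0 -> substrate=0 bound=2 product=0
t=4: arr=0 -> substrate=0 bound=2 product=0
t=5: arr=2 -> substrate=1 bound=3 product=0
t=6: arr=0 -> substrate=0 bound=2 product=2
t=7: arr=0 -> substrate=0 bound=2 product=2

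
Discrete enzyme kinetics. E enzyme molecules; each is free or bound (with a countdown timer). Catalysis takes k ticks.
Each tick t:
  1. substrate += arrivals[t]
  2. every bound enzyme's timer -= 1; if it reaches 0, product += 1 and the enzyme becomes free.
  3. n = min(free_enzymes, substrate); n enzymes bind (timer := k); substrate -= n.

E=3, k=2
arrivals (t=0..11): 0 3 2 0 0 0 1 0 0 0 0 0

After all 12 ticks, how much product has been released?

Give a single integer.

t=0: arr=0 -> substrate=0 bound=0 product=0
t=1: arr=3 -> substrate=0 bound=3 product=0
t=2: arr=2 -> substrate=2 bound=3 product=0
t=3: arr=0 -> substrate=0 bound=2 product=3
t=4: arr=0 -> substrate=0 bound=2 product=3
t=5: arr=0 -> substrate=0 bound=0 product=5
t=6: arr=1 -> substrate=0 bound=1 product=5
t=7: arr=0 -> substrate=0 bound=1 product=5
t=8: arr=0 -> substrate=0 bound=0 product=6
t=9: arr=0 -> substrate=0 bound=0 product=6
t=10: arr=0 -> substrate=0 bound=0 product=6
t=11: arr=0 -> substrate=0 bound=0 product=6

Answer: 6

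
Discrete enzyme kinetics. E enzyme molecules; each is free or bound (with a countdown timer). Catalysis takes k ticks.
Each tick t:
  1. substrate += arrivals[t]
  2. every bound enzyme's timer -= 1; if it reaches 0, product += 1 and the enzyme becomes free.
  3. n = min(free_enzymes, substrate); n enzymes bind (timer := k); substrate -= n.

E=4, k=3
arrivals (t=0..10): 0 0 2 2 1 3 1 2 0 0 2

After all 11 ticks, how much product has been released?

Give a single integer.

t=0: arr=0 -> substrate=0 bound=0 product=0
t=1: arr=0 -> substrate=0 bound=0 product=0
t=2: arr=2 -> substrate=0 bound=2 product=0
t=3: arr=2 -> substrate=0 bound=4 product=0
t=4: arr=1 -> substrate=1 bound=4 product=0
t=5: arr=3 -> substrate=2 bound=4 product=2
t=6: arr=1 -> substrate=1 bound=4 product=4
t=7: arr=2 -> substrate=3 bound=4 product=4
t=8: arr=0 -> substrate=1 bound=4 product=6
t=9: arr=0 -> substrate=0 bound=3 product=8
t=10: arr=2 -> substrate=1 bound=4 product=8

Answer: 8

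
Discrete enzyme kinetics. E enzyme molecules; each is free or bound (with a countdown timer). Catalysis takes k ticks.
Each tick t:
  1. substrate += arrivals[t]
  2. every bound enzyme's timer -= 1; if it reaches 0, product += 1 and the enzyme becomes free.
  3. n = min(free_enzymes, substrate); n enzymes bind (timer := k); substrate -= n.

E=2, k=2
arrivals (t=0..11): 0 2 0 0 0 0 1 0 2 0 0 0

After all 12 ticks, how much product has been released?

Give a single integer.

t=0: arr=0 -> substrate=0 bound=0 product=0
t=1: arr=2 -> substrate=0 bound=2 product=0
t=2: arr=0 -> substrate=0 bound=2 product=0
t=3: arr=0 -> substrate=0 bound=0 product=2
t=4: arr=0 -> substrate=0 bound=0 product=2
t=5: arr=0 -> substrate=0 bound=0 product=2
t=6: arr=1 -> substrate=0 bound=1 product=2
t=7: arr=0 -> substrate=0 bound=1 product=2
t=8: arr=2 -> substrate=0 bound=2 product=3
t=9: arr=0 -> substrate=0 bound=2 product=3
t=10: arr=0 -> substrate=0 bound=0 product=5
t=11: arr=0 -> substrate=0 bound=0 product=5

Answer: 5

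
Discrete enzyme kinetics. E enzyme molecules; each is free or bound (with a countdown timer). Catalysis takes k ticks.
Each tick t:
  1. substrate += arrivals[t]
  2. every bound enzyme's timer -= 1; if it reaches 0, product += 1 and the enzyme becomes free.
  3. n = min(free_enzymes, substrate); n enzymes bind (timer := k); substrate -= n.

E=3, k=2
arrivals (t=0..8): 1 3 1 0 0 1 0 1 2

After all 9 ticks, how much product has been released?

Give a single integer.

t=0: arr=1 -> substrate=0 bound=1 product=0
t=1: arr=3 -> substrate=1 bound=3 product=0
t=2: arr=1 -> substrate=1 bound=3 product=1
t=3: arr=0 -> substrate=0 bound=2 product=3
t=4: arr=0 -> substrate=0 bound=1 product=4
t=5: arr=1 -> substrate=0 bound=1 product=5
t=6: arr=0 -> substrate=0 bound=1 product=5
t=7: arr=1 -> substrate=0 bound=1 product=6
t=8: arr=2 -> substrate=0 bound=3 product=6

Answer: 6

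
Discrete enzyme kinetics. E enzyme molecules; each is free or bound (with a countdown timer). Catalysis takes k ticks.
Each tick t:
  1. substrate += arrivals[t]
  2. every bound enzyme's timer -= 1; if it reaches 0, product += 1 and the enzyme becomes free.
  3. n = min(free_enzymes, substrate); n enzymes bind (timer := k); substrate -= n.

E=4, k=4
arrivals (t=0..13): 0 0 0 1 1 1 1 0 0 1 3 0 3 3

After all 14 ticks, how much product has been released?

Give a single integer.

t=0: arr=0 -> substrate=0 bound=0 product=0
t=1: arr=0 -> substrate=0 bound=0 product=0
t=2: arr=0 -> substrate=0 bound=0 product=0
t=3: arr=1 -> substrate=0 bound=1 product=0
t=4: arr=1 -> substrate=0 bound=2 product=0
t=5: arr=1 -> substrate=0 bound=3 product=0
t=6: arr=1 -> substrate=0 bound=4 product=0
t=7: arr=0 -> substrate=0 bound=3 product=1
t=8: arr=0 -> substrate=0 bound=2 product=2
t=9: arr=1 -> substrate=0 bound=2 product=3
t=10: arr=3 -> substrate=0 bound=4 product=4
t=11: arr=0 -> substrate=0 bound=4 product=4
t=12: arr=3 -> substrate=3 bound=4 product=4
t=13: arr=3 -> substrate=5 bound=4 product=5

Answer: 5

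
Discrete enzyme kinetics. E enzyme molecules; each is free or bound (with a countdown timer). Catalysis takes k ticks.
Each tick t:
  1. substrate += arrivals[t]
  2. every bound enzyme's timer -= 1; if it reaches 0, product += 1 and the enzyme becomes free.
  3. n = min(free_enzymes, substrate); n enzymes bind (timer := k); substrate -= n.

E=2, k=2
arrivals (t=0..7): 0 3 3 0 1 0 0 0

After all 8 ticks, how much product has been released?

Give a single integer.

t=0: arr=0 -> substrate=0 bound=0 product=0
t=1: arr=3 -> substrate=1 bound=2 product=0
t=2: arr=3 -> substrate=4 bound=2 product=0
t=3: arr=0 -> substrate=2 bound=2 product=2
t=4: arr=1 -> substrate=3 bound=2 product=2
t=5: arr=0 -> substrate=1 bound=2 product=4
t=6: arr=0 -> substrate=1 bound=2 product=4
t=7: arr=0 -> substrate=0 bound=1 product=6

Answer: 6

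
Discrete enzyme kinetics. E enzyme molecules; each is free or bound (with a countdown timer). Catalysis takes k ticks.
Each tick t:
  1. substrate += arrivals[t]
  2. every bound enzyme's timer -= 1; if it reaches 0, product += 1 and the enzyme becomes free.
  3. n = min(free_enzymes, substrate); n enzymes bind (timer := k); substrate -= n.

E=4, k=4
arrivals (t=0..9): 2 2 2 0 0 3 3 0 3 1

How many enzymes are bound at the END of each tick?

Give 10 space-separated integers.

Answer: 2 4 4 4 4 4 4 4 4 4

Derivation:
t=0: arr=2 -> substrate=0 bound=2 product=0
t=1: arr=2 -> substrate=0 bound=4 product=0
t=2: arr=2 -> substrate=2 bound=4 product=0
t=3: arr=0 -> substrate=2 bound=4 product=0
t=4: arr=0 -> substrate=0 bound=4 product=2
t=5: arr=3 -> substrate=1 bound=4 product=4
t=6: arr=3 -> substrate=4 bound=4 product=4
t=7: arr=0 -> substrate=4 bound=4 product=4
t=8: arr=3 -> substrate=5 bound=4 product=6
t=9: arr=1 -> substrate=4 bound=4 product=8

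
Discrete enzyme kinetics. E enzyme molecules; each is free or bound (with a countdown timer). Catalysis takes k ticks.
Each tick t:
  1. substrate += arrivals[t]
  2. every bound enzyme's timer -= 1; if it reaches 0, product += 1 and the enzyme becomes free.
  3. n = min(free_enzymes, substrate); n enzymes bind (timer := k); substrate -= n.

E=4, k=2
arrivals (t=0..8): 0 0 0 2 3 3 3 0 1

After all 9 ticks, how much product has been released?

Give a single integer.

Answer: 8

Derivation:
t=0: arr=0 -> substrate=0 bound=0 product=0
t=1: arr=0 -> substrate=0 bound=0 product=0
t=2: arr=0 -> substrate=0 bound=0 product=0
t=3: arr=2 -> substrate=0 bound=2 product=0
t=4: arr=3 -> substrate=1 bound=4 product=0
t=5: arr=3 -> substrate=2 bound=4 product=2
t=6: arr=3 -> substrate=3 bound=4 product=4
t=7: arr=0 -> substrate=1 bound=4 product=6
t=8: arr=1 -> substrate=0 bound=4 product=8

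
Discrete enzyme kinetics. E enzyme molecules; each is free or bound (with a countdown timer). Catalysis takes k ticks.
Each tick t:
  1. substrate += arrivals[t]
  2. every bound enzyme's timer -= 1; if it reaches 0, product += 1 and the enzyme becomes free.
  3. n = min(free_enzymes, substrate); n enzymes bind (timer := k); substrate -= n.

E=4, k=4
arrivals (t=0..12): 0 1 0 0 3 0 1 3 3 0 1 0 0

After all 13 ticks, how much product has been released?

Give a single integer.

t=0: arr=0 -> substrate=0 bound=0 product=0
t=1: arr=1 -> substrate=0 bound=1 product=0
t=2: arr=0 -> substrate=0 bound=1 product=0
t=3: arr=0 -> substrate=0 bound=1 product=0
t=4: arr=3 -> substrate=0 bound=4 product=0
t=5: arr=0 -> substrate=0 bound=3 product=1
t=6: arr=1 -> substrate=0 bound=4 product=1
t=7: arr=3 -> substrate=3 bound=4 product=1
t=8: arr=3 -> substrate=3 bound=4 product=4
t=9: arr=0 -> substrate=3 bound=4 product=4
t=10: arr=1 -> substrate=3 bound=4 product=5
t=11: arr=0 -> substrate=3 bound=4 product=5
t=12: arr=0 -> substrate=0 bound=4 product=8

Answer: 8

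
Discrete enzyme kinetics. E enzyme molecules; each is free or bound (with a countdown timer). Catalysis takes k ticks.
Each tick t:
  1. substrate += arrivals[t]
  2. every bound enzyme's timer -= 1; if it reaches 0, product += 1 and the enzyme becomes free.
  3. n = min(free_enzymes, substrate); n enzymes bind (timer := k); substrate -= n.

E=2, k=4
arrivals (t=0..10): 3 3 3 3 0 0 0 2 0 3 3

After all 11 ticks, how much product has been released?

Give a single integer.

Answer: 4

Derivation:
t=0: arr=3 -> substrate=1 bound=2 product=0
t=1: arr=3 -> substrate=4 bound=2 product=0
t=2: arr=3 -> substrate=7 bound=2 product=0
t=3: arr=3 -> substrate=10 bound=2 product=0
t=4: arr=0 -> substrate=8 bound=2 product=2
t=5: arr=0 -> substrate=8 bound=2 product=2
t=6: arr=0 -> substrate=8 bound=2 product=2
t=7: arr=2 -> substrate=10 bound=2 product=2
t=8: arr=0 -> substrate=8 bound=2 product=4
t=9: arr=3 -> substrate=11 bound=2 product=4
t=10: arr=3 -> substrate=14 bound=2 product=4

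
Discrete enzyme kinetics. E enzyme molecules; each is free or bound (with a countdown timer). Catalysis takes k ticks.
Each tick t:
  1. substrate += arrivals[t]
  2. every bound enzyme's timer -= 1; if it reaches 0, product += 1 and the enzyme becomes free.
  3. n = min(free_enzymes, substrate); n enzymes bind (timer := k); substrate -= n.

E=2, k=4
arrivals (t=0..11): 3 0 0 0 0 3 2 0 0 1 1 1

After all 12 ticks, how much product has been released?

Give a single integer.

Answer: 4

Derivation:
t=0: arr=3 -> substrate=1 bound=2 product=0
t=1: arr=0 -> substrate=1 bound=2 product=0
t=2: arr=0 -> substrate=1 bound=2 product=0
t=3: arr=0 -> substrate=1 bound=2 product=0
t=4: arr=0 -> substrate=0 bound=1 product=2
t=5: arr=3 -> substrate=2 bound=2 product=2
t=6: arr=2 -> substrate=4 bound=2 product=2
t=7: arr=0 -> substrate=4 bound=2 product=2
t=8: arr=0 -> substrate=3 bound=2 product=3
t=9: arr=1 -> substrate=3 bound=2 product=4
t=10: arr=1 -> substrate=4 bound=2 product=4
t=11: arr=1 -> substrate=5 bound=2 product=4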